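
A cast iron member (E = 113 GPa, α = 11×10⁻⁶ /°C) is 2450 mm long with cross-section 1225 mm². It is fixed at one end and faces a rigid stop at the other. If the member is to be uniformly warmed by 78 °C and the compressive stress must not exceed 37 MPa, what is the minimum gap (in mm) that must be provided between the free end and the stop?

Free expansion if unrestrained: δ_free = αΔT L = 11×10⁻⁶ × 78 × 2450 = 2.102 mm.
A stress of 37 MPa corresponds to the wall pushing the member back by σL/E = 37×2450/(113×10³) = 0.8022 mm.
The gap must absorb the remainder: g_min = 2.102 − 0.8022 = 1.3 mm.

g ≈ 1.3 mm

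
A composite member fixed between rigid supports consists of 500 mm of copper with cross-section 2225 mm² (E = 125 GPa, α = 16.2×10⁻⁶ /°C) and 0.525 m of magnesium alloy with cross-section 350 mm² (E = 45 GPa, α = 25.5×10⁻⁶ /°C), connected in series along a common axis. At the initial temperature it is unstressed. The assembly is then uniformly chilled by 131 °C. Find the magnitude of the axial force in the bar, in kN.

If the supports were absent, the total length change would be Σ αᵢΔT Lᵢ = 16.2×10⁻⁶×131×500 + 25.5×10⁻⁶×131×525 = 2.815 mm.
The walls prevent any net length change, so an axial force P (same in every segment) develops. Compatibility: P · Σ Lᵢ/(AᵢEᵢ) = δ_free.
The series flexibility is Σ Lᵢ/(AᵢEᵢ) = 500/(2225×125×10³) + 525/(350×45×10³) = 3.513×10⁻⁵ mm/N.
So P = 2.815 / 3.513×10⁻⁵ = 80.12 kN, tensile.

P ≈ 80.1 kN (tensile)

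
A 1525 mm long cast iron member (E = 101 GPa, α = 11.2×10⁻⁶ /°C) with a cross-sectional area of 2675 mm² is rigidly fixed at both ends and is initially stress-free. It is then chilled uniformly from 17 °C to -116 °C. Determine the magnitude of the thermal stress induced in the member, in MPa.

Because both ends are immovable the net strain is zero, and the suppressed thermal strain is αΔT = 11.2×10⁻⁶ × 133 = 1489.6×10⁻⁶.
σ = EαΔT = 101×10³ × 11.2×10⁻⁶ × 133 = 150.4 MPa (tensile; the member is trying to contract).

σ ≈ 150 MPa (tensile)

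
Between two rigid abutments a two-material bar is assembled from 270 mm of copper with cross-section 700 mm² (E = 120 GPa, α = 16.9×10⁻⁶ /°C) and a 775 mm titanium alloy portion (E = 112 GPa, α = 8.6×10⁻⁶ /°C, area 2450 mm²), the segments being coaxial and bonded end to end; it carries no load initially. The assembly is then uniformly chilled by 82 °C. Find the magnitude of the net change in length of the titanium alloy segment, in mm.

If the supports were absent, the total length change would be Σ αᵢΔT Lᵢ = 16.9×10⁻⁶×82×270 + 8.6×10⁻⁶×82×775 = 0.9207 mm.
Since the ends are fixed, an axial force P builds up, equal in every segment, with P · Σ Lᵢ/(AᵢEᵢ) = δ_free.
Σ Lᵢ/(AᵢEᵢ) = 270/(700×120×10³) + 775/(2450×112×10³) = 6.039×10⁻⁶ mm/N.
So P = 0.9207 / 6.039×10⁻⁶ = 152.5 kN, tensile.
For the titanium alloy segment, free thermal change = 8.6×10⁻⁶×82×775 = 0.5465 mm and elastic change from P = 152500×775/(2450×112×10³) = 0.4306 mm; these oppose, so the net change is 0.116 mm (segment shortens).

|ΔL| ≈ 0.116 mm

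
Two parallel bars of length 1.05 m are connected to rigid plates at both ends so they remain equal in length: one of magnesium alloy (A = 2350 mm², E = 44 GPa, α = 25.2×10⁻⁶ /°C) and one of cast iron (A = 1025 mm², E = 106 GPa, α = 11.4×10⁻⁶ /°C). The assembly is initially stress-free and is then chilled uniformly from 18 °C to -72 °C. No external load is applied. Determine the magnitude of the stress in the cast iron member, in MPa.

Both members must finish at the same length. With the larger α, the magnesium alloy tends to over-contract; the plates restrain it, putting the magnesium alloy in tension and the cast iron in compression. With no external load the two internal forces are equal and opposite, magnitude P.
Compatibility of the two members (thermal + elastic change equal): (α₁ − α₂)ΔT = P·[1/(A₁E₁) + 1/(A₂E₂)].
|α₁ − α₂|·ΔT = 13.8×10⁻⁶ × 90 = 0.001242.
1/(A₁E₁) + 1/(A₂E₂) = 1/(2350×44×10³) + 1/(1025×106×10³) = 1.888×10⁻⁸ N⁻¹.
P = 0.001242 / 1.888×10⁻⁸ = 65800 N = 65.8 kN.
σ_{cast iron} = P/A₂ = 65800/1025 = 64.2 MPa, compressive.

σ ≈ 64.2 MPa (compressive)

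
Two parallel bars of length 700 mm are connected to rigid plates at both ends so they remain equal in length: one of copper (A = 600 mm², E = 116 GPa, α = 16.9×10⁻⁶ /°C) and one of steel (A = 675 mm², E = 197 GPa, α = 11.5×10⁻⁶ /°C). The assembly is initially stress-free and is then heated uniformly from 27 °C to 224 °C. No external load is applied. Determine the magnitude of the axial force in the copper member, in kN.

The copper has the larger α, so on heating it would change length more than the steel if both were free. The rigid plates force a common final length, so the copper is put into compression and the steel into tension, with equal and opposite forces P (no external load).
Compatibility of the two members (thermal + elastic change equal): (α₁ − α₂)ΔT = P·[1/(A₁E₁) + 1/(A₂E₂)].
|α₁ − α₂|·ΔT = 5.4×10⁻⁶ × 197 = 0.001064.
1/(A₁E₁) + 1/(A₂E₂) = 1/(600×116×10³) + 1/(675×197×10³) = 2.189×10⁻⁸ N⁻¹.
So P = 0.001064 / 2.189×10⁻⁸ = 48.6 kN.

P ≈ 48.6 kN (compressive in the copper)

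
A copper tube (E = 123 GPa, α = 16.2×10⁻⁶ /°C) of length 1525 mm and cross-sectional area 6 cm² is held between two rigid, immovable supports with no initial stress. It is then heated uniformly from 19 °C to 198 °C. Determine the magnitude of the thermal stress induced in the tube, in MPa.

σ ≈ 357 MPa (compressive)

The supports are rigid, so the total axial strain is zero. The restrained thermal strain is ε = αΔT = 16.2×10⁻⁶ × 179 = 2899.8×10⁻⁶.
Hence σ = E·αΔT = 123×10³ × 2899.8×10⁻⁶ = 356.7 MPa, compressive.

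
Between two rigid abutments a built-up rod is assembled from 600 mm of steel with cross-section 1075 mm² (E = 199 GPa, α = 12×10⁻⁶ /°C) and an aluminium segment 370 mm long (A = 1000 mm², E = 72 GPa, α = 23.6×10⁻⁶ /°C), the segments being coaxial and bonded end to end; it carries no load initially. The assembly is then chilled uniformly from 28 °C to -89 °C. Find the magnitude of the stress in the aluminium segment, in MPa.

If the supports were absent, the total length change would be Σ αᵢΔT Lᵢ = 12×10⁻⁶×117×600 + 23.6×10⁻⁶×117×370 = 1.864 mm.
Since the ends are fixed, an axial force P builds up, equal in every segment, with P · Σ Lᵢ/(AᵢEᵢ) = δ_free.
The series flexibility is Σ Lᵢ/(AᵢEᵢ) = 600/(1075×199×10³) + 370/(1000×72×10³) = 7.944×10⁻⁶ mm/N.
Hence P = δ_free / Σ(L/AE) = 1.864/7.944×10⁻⁶ = 234.7 kN (tensile).
σ_{aluminium} = P / A = 234700 / 1000 = 234.7 MPa.

σ ≈ 235 MPa (tensile)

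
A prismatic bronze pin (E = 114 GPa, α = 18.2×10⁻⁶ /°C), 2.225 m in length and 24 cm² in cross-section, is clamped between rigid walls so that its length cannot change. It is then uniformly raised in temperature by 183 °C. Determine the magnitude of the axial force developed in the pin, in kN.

The ends cannot move, so σ = EαΔT = 114×10³ × 18.2×10⁻⁶ × 183 = 379.7 MPa.
Then P = σA = 379.7 × 2400 mm² = 911.3 kN, compressive.

P ≈ 911 kN (compressive)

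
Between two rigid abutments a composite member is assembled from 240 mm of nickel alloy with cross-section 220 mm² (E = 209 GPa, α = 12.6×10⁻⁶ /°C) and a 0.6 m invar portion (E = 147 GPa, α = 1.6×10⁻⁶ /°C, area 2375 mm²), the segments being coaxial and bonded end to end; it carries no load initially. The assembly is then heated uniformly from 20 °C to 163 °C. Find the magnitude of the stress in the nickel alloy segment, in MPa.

σ ≈ 373 MPa (compressive)

If the supports were absent, the total length change would be Σ αᵢΔT Lᵢ = 12.6×10⁻⁶×143×240 + 1.6×10⁻⁶×143×600 = 0.5697 mm.
The walls prevent any net length change, so an axial force P (same in every segment) develops. Compatibility: P · Σ Lᵢ/(AᵢEᵢ) = δ_free.
Σ Lᵢ/(AᵢEᵢ) = 240/(220×209×10³) + 600/(2375×147×10³) = 6.938×10⁻⁶ mm/N.
So P = 0.5697 / 6.938×10⁻⁶ = 82.11 kN, compressive.
σ_{nickel alloy} = P / A = 82110 / 220 = 373.2 MPa.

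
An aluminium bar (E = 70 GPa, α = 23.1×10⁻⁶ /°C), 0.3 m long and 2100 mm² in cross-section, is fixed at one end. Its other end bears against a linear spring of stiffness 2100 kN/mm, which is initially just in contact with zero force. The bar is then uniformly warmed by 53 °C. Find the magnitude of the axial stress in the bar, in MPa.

Free thermal expansion: δ_free = αΔT L = 23.1×10⁻⁶ × 53 × 300 = 0.3673 mm.
With a force P in the spring, the elastic change of the bar is PL/(AE) and that of the spring is P/k; compatibility requires their sum to equal δ_free.
So P = δ_free / [L/(AE) + 1/k] = 0.3673 / [ 300/(2100×70×10³) + 1/(2100×10³) ].
P = 0.3673 / 2.517×10⁻⁶ = 145900 N.
σ = P/A = 145900/2100 = 69.49 MPa.

σ ≈ 69.5 MPa (compressive)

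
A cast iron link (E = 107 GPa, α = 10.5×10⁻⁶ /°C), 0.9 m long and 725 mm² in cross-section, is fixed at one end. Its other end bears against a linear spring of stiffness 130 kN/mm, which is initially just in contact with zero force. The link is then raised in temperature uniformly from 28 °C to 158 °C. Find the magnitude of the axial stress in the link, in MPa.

The unrestrained thermal change is αΔT L = 10.5×10⁻⁶ × 130 × 900 = 1.228 mm.
Let P be the compressive force at the spring. The link shortens elastically by PL/(AE) and the spring compresses by P/k; together these equal δ_free.
So P = δ_free / [L/(AE) + 1/k] = 1.228 / [ 900/(725×107×10³) + 1/(130×10³) ].
P = 1.228 / 1.929×10⁻⁵ = 63670 N.
σ = P/A = 63670/725 = 87.82 MPa.

σ ≈ 87.8 MPa (compressive)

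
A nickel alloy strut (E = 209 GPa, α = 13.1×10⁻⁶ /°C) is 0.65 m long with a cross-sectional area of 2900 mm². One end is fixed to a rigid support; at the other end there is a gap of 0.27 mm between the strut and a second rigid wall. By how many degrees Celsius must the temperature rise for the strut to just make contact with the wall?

ΔT ≈ 31.7 °C

Contact occurs when the free expansion equals the gap: αΔT L = 0.27 mm.
So ΔT = g/(αL) = 0.27/(13.1×10⁻⁶ × 650) = 31.71 °C.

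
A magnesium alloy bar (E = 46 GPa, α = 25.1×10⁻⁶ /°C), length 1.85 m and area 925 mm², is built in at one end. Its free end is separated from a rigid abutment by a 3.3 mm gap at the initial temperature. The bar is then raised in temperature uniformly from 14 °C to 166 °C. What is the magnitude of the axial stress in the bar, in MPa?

Unrestrained expansion: δ_free = αΔT L = 25.1×10⁻⁶ × 152 × 1850 = 7.058 mm.
After closing the 3.3 mm clearance, 7.058 − 3.3 = 3.758 mm of expansion remains to be suppressed by the wall.
So σ = E(δ_free − g)/L = 46×10³ × 3.758/1850 = 93.45 MPa.

σ ≈ 93.4 MPa (compressive)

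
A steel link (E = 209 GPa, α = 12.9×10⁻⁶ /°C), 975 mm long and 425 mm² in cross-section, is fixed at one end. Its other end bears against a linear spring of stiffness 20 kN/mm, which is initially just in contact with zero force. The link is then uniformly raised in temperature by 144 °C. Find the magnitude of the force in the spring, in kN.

If the spring were absent the link would lengthen by αΔT L = 12.9×10⁻⁶ × 144 × 975 = 1.811 mm.
With a force P in the spring, the elastic change of the link is PL/(AE) and that of the spring is P/k; compatibility requires their sum to equal δ_free.
P [ L/(AE) + 1/k ] = δ_free → P [ 975/(425×209×10³) + 1/(20×10³) ] = 1.811.
P = 1.811 / 6.098×10⁻⁵ = 29700 N.

P ≈ 29.7 kN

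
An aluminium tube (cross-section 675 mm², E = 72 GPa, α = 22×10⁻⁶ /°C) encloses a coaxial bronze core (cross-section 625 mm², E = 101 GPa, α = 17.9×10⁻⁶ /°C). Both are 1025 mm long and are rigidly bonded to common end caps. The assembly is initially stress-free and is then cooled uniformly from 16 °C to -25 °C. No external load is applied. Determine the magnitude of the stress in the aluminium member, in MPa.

Equilibrium of a rigid end plate with no external load gives equal and opposite internal forces ±P in the two members. Since α_{aluminium} > α_{bronze}, cooling drives the aluminium into tension and the bronze into compression.
Equating the net (thermal + elastic) strains gives |α₁ − α₂|·ΔT = P·[1/(A₁E₁) + 1/(A₂E₂)].
|α₁ − α₂|·ΔT = 4.1×10⁻⁶ × 41 = 0.0001681.
1/(A₁E₁) + 1/(A₂E₂) = 1/(675×72×10³) + 1/(625×101×10³) = 3.642×10⁻⁸ N⁻¹.
P = 0.0001681 / 3.642×10⁻⁸ = 4616 N = 4.616 kN.
σ_{aluminium} = P/A₁ = 4616/675 = 6.838 MPa, tensile.

σ ≈ 6.84 MPa (tensile)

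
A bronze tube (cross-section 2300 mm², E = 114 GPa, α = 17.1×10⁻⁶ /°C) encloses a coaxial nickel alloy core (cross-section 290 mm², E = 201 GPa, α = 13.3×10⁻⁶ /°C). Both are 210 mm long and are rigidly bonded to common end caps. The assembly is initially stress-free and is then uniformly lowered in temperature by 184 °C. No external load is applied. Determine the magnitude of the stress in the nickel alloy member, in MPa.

σ ≈ 115 MPa (compressive)

The bronze has the larger α, so on cooling it would change length more than the nickel alloy if both were free. The rigid plates force a common final length, so the bronze is put into tension and the nickel alloy into compression, with equal and opposite forces P (no external load).
Equating the net (thermal + elastic) strains gives |α₁ − α₂|·ΔT = P·[1/(A₁E₁) + 1/(A₂E₂)].
|α₁ − α₂|·ΔT = 3.8×10⁻⁶ × 184 = 0.0006992.
1/(A₁E₁) + 1/(A₂E₂) = 1/(2300×114×10³) + 1/(290×201×10³) = 2.097×10⁻⁸ N⁻¹.
P = 0.0006992 / 2.097×10⁻⁸ = 33340 N = 33.34 kN.
σ_{nickel alloy} = P/A₂ = 33340/290 = 115 MPa, compressive.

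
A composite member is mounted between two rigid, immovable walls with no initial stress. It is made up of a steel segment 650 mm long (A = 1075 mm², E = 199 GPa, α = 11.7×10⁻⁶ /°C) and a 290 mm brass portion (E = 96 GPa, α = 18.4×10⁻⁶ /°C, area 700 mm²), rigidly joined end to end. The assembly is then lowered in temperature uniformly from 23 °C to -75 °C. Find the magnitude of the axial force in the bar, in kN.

If the supports were absent, the total length change would be Σ αᵢΔT Lᵢ = 11.7×10⁻⁶×98×650 + 18.4×10⁻⁶×98×290 = 1.268 mm.
The walls prevent any net length change, so an axial force P (same in every segment) develops. Compatibility: P · Σ Lᵢ/(AᵢEᵢ) = δ_free.
Σ Lᵢ/(AᵢEᵢ) = 650/(1075×199×10³) + 290/(700×96×10³) = 7.354×10⁻⁶ mm/N.
So P = 1.268 / 7.354×10⁻⁶ = 172.5 kN, tensile.

P ≈ 172 kN (tensile)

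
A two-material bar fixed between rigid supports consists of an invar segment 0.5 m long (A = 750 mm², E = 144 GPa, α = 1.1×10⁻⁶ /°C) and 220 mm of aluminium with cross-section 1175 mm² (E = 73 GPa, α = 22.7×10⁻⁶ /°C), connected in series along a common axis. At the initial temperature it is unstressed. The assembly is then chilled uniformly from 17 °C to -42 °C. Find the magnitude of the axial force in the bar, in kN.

If the supports were absent, the total length change would be Σ αᵢΔT Lᵢ = 1.1×10⁻⁶×59×500 + 22.7×10⁻⁶×59×220 = 0.3271 mm.
The walls prevent any net length change, so an axial force P (same in every segment) develops. Compatibility: P · Σ Lᵢ/(AᵢEᵢ) = δ_free.
Σ Lᵢ/(AᵢEᵢ) = 500/(750×144×10³) + 220/(1175×73×10³) = 7.194×10⁻⁶ mm/N.
Hence P = δ_free / Σ(L/AE) = 0.3271/7.194×10⁻⁶ = 45.46 kN (tensile).

P ≈ 45.5 kN (tensile)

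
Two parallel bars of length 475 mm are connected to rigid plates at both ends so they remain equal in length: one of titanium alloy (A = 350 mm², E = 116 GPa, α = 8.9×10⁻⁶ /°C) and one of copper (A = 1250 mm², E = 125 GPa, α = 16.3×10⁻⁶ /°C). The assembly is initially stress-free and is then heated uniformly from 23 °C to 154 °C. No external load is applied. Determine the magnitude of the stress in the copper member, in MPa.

σ ≈ 25 MPa (compressive)

Equilibrium of a rigid end plate with no external load gives equal and opposite internal forces ±P in the two members. Since α_{copper} > α_{titanium alloy}, heating drives the copper into compression and the titanium alloy into tension.
Equating the net (thermal + elastic) strains gives |α₁ − α₂|·ΔT = P·[1/(A₁E₁) + 1/(A₂E₂)].
|α₁ − α₂|·ΔT = 7.4×10⁻⁶ × 131 = 0.0009694.
1/(A₁E₁) + 1/(A₂E₂) = 1/(350×116×10³) + 1/(1250×125×10³) = 3.103×10⁻⁸ N⁻¹.
So P = 0.0009694 / 3.103×10⁻⁸ = 31.24 kN.
σ_{copper} = P/A₂ = 31240/1250 = 24.99 MPa, compressive.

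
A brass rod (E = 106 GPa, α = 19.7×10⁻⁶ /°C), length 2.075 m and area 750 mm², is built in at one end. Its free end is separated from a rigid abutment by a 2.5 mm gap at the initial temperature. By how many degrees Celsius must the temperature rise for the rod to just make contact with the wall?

The gap closes when αΔT L = 2.5 mm, since the rod is still unstressed at that instant.
ΔT = 2.5 / (19.7×10⁻⁶ × 2075) = 61.16 °C.

ΔT ≈ 61.2 °C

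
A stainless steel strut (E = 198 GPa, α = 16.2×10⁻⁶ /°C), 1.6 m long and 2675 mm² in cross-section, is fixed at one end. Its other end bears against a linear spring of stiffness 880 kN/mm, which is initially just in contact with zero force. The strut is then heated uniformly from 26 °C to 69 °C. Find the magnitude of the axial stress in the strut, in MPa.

σ ≈ 100 MPa (compressive)

Free thermal expansion: δ_free = αΔT L = 16.2×10⁻⁶ × 43 × 1600 = 1.115 mm.
With a force P in the spring, the elastic change of the strut is PL/(AE) and that of the spring is P/k; compatibility requires their sum to equal δ_free.
P [ L/(AE) + 1/k ] = δ_free → P [ 1600/(2675×198×10³) + 1/(880×10³) ] = 1.115.
P = 1.115 / 4.157×10⁻⁶ = 268100 N.
σ = P/A = 268100/2675 = 100.2 MPa.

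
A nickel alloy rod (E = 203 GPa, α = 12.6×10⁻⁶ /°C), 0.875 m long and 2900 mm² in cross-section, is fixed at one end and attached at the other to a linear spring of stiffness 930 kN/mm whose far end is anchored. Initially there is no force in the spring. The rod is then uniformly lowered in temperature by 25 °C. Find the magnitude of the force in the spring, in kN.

P ≈ 108 kN

Free thermal contraction: δ_free = αΔT L = 12.6×10⁻⁶ × 25 × 875 = 0.2756 mm.
With a force P in the spring, the elastic change of the rod is PL/(AE) and that of the spring is P/k; compatibility requires their sum to equal δ_free.
P [ L/(AE) + 1/k ] = δ_free → P [ 875/(2900×203×10³) + 1/(930×10³) ] = 0.2756.
P = 0.2756 / 2.562×10⁻⁶ = 107600 N.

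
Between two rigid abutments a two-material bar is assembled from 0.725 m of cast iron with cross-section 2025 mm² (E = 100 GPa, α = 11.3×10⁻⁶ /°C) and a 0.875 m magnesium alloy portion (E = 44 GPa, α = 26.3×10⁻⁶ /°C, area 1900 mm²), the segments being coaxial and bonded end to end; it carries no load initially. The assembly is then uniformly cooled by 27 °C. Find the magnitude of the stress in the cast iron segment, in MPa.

σ ≈ 29.6 MPa (tensile)

Free thermal contraction of the whole bar: Σ αᵢΔT Lᵢ = 11.3×10⁻⁶×27×725 + 26.3×10⁻⁶×27×875 = 0.8425 mm.
The walls prevent any net length change, so an axial force P (same in every segment) develops. Compatibility: P · Σ Lᵢ/(AᵢEᵢ) = δ_free.
The series flexibility is Σ Lᵢ/(AᵢEᵢ) = 725/(2025×100×10³) + 875/(1900×44×10³) = 1.405×10⁻⁵ mm/N.
So P = 0.8425 / 1.405×10⁻⁵ = 59.98 kN, tensile.
σ_{cast iron} = P / A = 59980 / 2025 = 29.62 MPa.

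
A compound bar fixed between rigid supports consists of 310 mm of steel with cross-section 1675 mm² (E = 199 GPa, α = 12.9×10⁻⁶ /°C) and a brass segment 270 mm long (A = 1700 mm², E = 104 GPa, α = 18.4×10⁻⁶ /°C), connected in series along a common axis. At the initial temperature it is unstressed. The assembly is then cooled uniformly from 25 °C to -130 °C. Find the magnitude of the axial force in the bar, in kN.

P ≈ 566 kN (tensile)

If the supports were absent, the total length change would be Σ αᵢΔT Lᵢ = 12.9×10⁻⁶×155×310 + 18.4×10⁻⁶×155×270 = 1.39 mm.
The walls prevent any net length change, so an axial force P (same in every segment) develops. Compatibility: P · Σ Lᵢ/(AᵢEᵢ) = δ_free.
Σ Lᵢ/(AᵢEᵢ) = 310/(1675×199×10³) + 270/(1700×104×10³) = 2.457×10⁻⁶ mm/N.
P = 1.39 / 2.457×10⁻⁶ = 565600 N = 565.6 kN, tensile.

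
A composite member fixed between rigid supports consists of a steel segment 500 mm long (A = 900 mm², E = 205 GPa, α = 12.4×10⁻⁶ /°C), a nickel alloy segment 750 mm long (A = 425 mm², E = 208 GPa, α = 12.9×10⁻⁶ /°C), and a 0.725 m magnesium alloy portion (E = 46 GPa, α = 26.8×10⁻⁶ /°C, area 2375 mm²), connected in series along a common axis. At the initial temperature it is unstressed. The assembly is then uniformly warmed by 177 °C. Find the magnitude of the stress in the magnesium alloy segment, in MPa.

σ ≈ 148 MPa (compressive)

If the supports were absent, the total length change would be Σ αᵢΔT Lᵢ = 12.4×10⁻⁶×177×500 + 12.9×10⁻⁶×177×750 + 26.8×10⁻⁶×177×725 = 6.249 mm.
The walls prevent any net length change, so an axial force P (same in every segment) develops. Compatibility: P · Σ Lᵢ/(AᵢEᵢ) = δ_free.
Σ Lᵢ/(AᵢEᵢ) = 500/(900×205×10³) + 750/(425×208×10³) + 725/(2375×46×10³) = 1.783×10⁻⁵ mm/N.
Hence P = δ_free / Σ(L/AE) = 6.249/1.783×10⁻⁵ = 350.5 kN (compressive).
σ_{magnesium alloy} = P / A = 350500 / 2375 = 147.6 MPa.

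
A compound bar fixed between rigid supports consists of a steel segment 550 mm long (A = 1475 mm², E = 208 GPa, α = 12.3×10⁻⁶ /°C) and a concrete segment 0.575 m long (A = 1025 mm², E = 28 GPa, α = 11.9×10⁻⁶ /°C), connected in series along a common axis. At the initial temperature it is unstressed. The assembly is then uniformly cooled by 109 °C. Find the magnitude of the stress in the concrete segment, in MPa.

σ ≈ 66.3 MPa (tensile)

If the supports were absent, the total length change would be Σ αᵢΔT Lᵢ = 12.3×10⁻⁶×109×550 + 11.9×10⁻⁶×109×575 = 1.483 mm.
The walls prevent any net length change, so an axial force P (same in every segment) develops. Compatibility: P · Σ Lᵢ/(AᵢEᵢ) = δ_free.
Σ Lᵢ/(AᵢEᵢ) = 550/(1475×208×10³) + 575/(1025×28×10³) = 2.183×10⁻⁵ mm/N.
Hence P = δ_free / Σ(L/AE) = 1.483/2.183×10⁻⁵ = 67.95 kN (tensile).
σ_{concrete} = P / A = 67950 / 1025 = 66.29 MPa.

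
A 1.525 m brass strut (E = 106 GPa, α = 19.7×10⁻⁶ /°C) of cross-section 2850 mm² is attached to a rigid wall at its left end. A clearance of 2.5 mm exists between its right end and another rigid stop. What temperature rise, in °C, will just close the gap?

The gap closes when αΔT L = 2.5 mm, since the strut is still unstressed at that instant.
So ΔT = g/(αL) = 2.5/(19.7×10⁻⁶ × 1525) = 83.22 °C.

ΔT ≈ 83.2 °C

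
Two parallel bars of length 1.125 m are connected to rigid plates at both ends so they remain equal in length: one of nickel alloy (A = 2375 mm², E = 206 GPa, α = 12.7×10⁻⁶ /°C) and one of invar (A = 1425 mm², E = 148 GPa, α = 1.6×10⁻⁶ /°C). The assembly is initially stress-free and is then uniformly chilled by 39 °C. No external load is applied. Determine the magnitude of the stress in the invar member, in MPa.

σ ≈ 44.8 MPa (compressive)

Both members must finish at the same length. With the larger α, the nickel alloy tends to over-contract; the plates restrain it, putting the nickel alloy in tension and the invar in compression. With no external load the two internal forces are equal and opposite, magnitude P.
Setting the final lengths equal and cancelling L: (α₁ − α₂)ΔT = P/(A₁E₁) + P/(A₂E₂).
|α₁ − α₂|·ΔT = 11.1×10⁻⁶ × 39 = 0.0004329.
1/(A₁E₁) + 1/(A₂E₂) = 1/(2375×206×10³) + 1/(1425×148×10³) = 6.786×10⁻⁹ N⁻¹.
So P = 0.0004329 / 6.786×10⁻⁹ = 63.8 kN.
σ_{invar} = P/A₂ = 63800/1425 = 44.77 MPa, compressive.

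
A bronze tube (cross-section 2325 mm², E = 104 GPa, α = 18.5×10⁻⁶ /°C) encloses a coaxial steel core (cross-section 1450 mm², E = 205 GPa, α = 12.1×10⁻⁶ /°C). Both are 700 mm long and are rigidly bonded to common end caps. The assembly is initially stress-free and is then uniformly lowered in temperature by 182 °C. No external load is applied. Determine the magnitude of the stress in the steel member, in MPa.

Equilibrium of a rigid end plate with no external load gives equal and opposite internal forces ±P in the two members. Since α_{bronze} > α_{steel}, cooling drives the bronze into tension and the steel into compression.
Compatibility of the two members (thermal + elastic change equal): (α₁ − α₂)ΔT = P·[1/(A₁E₁) + 1/(A₂E₂)].
|α₁ − α₂|·ΔT = 6.4×10⁻⁶ × 182 = 0.001165.
1/(A₁E₁) + 1/(A₂E₂) = 1/(2325×104×10³) + 1/(1450×205×10³) = 7.5×10⁻⁹ N⁻¹.
P = 0.001165 / 7.5×10⁻⁹ = 155300 N = 155.3 kN.
σ_{steel} = P/A₂ = 155300/1450 = 107.1 MPa, compressive.

σ ≈ 107 MPa (compressive)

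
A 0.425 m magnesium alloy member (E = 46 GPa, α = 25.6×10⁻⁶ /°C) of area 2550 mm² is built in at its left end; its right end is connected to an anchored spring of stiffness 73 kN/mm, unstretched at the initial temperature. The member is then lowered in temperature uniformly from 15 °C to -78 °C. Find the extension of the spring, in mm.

δ ≈ 0.8 mm

If the spring were absent the member would shorten by αΔT L = 25.6×10⁻⁶ × 93 × 425 = 1.012 mm.
Let P be the tensile force in the spring. The member extends elastically by PL/(AE) and the spring stretches by P/k; together these equal δ_free.
So P = δ_free / [L/(AE) + 1/k] = 1.012 / [ 425/(2550×46×10³) + 1/(73×10³) ].
P = 1.012 / 1.732×10⁻⁵ = 58410 N.
Spring extension = P/k = 58410/(73×10³) = 0.8002 mm.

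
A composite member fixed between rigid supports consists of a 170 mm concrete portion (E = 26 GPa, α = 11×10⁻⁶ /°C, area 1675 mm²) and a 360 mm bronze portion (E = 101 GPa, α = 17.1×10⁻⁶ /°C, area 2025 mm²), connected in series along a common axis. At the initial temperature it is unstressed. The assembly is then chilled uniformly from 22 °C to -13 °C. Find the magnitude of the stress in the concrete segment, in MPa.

If the supports were absent, the total length change would be Σ αᵢΔT Lᵢ = 11×10⁻⁶×35×170 + 17.1×10⁻⁶×35×360 = 0.2809 mm.
The walls prevent any net length change, so an axial force P (same in every segment) develops. Compatibility: P · Σ Lᵢ/(AᵢEᵢ) = δ_free.
The series flexibility is Σ Lᵢ/(AᵢEᵢ) = 170/(1675×26×10³) + 360/(2025×101×10³) = 5.664×10⁻⁶ mm/N.
Hence P = δ_free / Σ(L/AE) = 0.2809/5.664×10⁻⁶ = 49.6 kN (tensile).
σ_{concrete} = P / A = 49600 / 1675 = 29.61 MPa.

σ ≈ 29.6 MPa (tensile)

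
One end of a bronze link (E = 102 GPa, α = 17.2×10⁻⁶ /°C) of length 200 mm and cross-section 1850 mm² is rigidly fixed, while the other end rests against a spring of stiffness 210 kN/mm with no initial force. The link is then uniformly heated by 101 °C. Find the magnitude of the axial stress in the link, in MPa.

σ ≈ 32.3 MPa (compressive)

The unrestrained thermal change is αΔT L = 17.2×10⁻⁶ × 101 × 200 = 0.3474 mm.
Let P be the compressive force at the spring. The link shortens elastically by PL/(AE) and the spring compresses by P/k; together these equal δ_free.
P [ L/(AE) + 1/k ] = δ_free → P [ 200/(1850×102×10³) + 1/(210×10³) ] = 0.3474.
P = 0.3474 / 5.822×10⁻⁶ = 59680 N.
σ = P/A = 59680/1850 = 32.26 MPa.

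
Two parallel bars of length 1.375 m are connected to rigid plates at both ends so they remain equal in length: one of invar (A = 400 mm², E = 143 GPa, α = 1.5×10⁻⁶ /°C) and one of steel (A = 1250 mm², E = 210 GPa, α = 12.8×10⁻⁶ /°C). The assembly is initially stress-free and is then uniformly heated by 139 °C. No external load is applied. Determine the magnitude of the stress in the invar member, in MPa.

σ ≈ 184 MPa (tensile)

Equilibrium of a rigid end plate with no external load gives equal and opposite internal forces ±P in the two members. Since α_{steel} > α_{invar}, heating drives the steel into compression and the invar into tension.
Equating the net (thermal + elastic) strains gives |α₁ − α₂|·ΔT = P·[1/(A₁E₁) + 1/(A₂E₂)].
|α₁ − α₂|·ΔT = 11.3×10⁻⁶ × 139 = 0.001571.
1/(A₁E₁) + 1/(A₂E₂) = 1/(400×143×10³) + 1/(1250×210×10³) = 2.129×10⁻⁸ N⁻¹.
So P = 0.001571 / 2.129×10⁻⁸ = 73.77 kN.
σ_{invar} = P/A₁ = 73770/400 = 184.4 MPa, tensile.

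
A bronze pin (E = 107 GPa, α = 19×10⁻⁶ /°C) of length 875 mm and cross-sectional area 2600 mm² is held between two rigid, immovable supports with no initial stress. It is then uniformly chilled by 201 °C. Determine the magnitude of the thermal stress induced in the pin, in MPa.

σ ≈ 409 MPa (tensile)

The supports are rigid, so the total axial strain is zero. The restrained thermal strain is ε = αΔT = 19×10⁻⁶ × 201 = 3819×10⁻⁶.
The stress required to suppress this strain is σ = Eε = 107×10³ × 3819×10⁻⁶ = 408.6 MPa, tensile since the pin is trying to contract.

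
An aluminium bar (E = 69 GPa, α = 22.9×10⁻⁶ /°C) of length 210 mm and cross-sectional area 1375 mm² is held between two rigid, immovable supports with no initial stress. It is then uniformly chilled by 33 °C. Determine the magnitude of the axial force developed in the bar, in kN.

With zero net strain, σ = E·αΔT = 69 GPa × 22.9×10⁻⁶ × 33 = 52.14 MPa.
P = AEαΔT = 1375 × 69×10³ × 22.9×10⁻⁶ × 33 = 71.7 kN (tensile).

P ≈ 71.7 kN (tensile)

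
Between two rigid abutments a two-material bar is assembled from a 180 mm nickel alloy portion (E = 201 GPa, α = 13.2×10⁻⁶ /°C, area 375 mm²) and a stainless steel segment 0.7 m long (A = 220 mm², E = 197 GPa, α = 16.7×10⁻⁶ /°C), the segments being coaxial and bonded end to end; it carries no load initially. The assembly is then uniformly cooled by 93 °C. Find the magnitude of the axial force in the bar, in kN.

Free thermal contraction of the whole bar: Σ αᵢΔT Lᵢ = 13.2×10⁻⁶×93×180 + 16.7×10⁻⁶×93×700 = 1.308 mm.
The rigid supports impose zero overall length change; the single axial force P common to all segments must satisfy P Σ Lᵢ/(AᵢEᵢ) = δ_free.
The series flexibility is Σ Lᵢ/(AᵢEᵢ) = 180/(375×201×10³) + 700/(220×197×10³) = 1.854×10⁻⁵ mm/N.
P = 1.308 / 1.854×10⁻⁵ = 70560 N = 70.56 kN, tensile.

P ≈ 70.6 kN (tensile)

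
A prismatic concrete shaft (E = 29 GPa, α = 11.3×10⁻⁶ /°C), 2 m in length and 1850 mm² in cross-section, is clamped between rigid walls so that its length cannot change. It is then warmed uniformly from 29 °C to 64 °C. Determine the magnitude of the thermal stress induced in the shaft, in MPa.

σ ≈ 11.5 MPa (compressive)

Because both ends are immovable the net strain is zero, and the suppressed thermal strain is αΔT = 11.3×10⁻⁶ × 35 = 395.5×10⁻⁶.
σ = EαΔT = 29×10³ × 11.3×10⁻⁶ × 35 = 11.47 MPa (compressive; the shaft is trying to expand).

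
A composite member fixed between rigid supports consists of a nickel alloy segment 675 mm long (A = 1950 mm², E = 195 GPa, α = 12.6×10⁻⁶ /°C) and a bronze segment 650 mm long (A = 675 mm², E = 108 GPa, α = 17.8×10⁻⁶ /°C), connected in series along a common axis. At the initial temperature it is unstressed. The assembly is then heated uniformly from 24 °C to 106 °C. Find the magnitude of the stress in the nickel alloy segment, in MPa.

σ ≈ 79 MPa (compressive)

Free thermal expansion of the whole bar: Σ αᵢΔT Lᵢ = 12.6×10⁻⁶×82×675 + 17.8×10⁻⁶×82×650 = 1.646 mm.
Since the ends are fixed, an axial force P builds up, equal in every segment, with P · Σ Lᵢ/(AᵢEᵢ) = δ_free.
Σ Lᵢ/(AᵢEᵢ) = 675/(1950×195×10³) + 650/(675×108×10³) = 1.069×10⁻⁵ mm/N.
So P = 1.646 / 1.069×10⁻⁵ = 154 kN, compressive.
σ_{nickel alloy} = P / A = 154000 / 1950 = 78.96 MPa.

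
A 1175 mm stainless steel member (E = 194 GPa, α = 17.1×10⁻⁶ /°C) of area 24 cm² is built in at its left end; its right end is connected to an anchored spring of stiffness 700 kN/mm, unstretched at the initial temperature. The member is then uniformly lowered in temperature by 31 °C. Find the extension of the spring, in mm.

δ ≈ 0.225 mm

If the spring were absent the member would shorten by αΔT L = 17.1×10⁻⁶ × 31 × 1175 = 0.6229 mm.
Let P be the tensile force in the spring. The member extends elastically by PL/(AE) and the spring stretches by P/k; together these equal δ_free.
P [ L/(AE) + 1/k ] = δ_free → P [ 1175/(2400×194×10³) + 1/(700×10³) ] = 0.6229.
P = 0.6229 / 3.952×10⁻⁶ = 157600 N.
Spring extension = P/k = 157600/(700×10³) = 0.2251 mm.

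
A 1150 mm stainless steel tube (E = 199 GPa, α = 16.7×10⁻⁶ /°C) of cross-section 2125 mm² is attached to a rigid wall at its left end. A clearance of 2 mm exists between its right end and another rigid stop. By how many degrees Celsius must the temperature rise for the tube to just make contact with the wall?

Contact occurs when the free expansion equals the gap: αΔT L = 2 mm.
ΔT = 2 / (16.7×10⁻⁶ × 1150) = 104.1 °C.

ΔT ≈ 104 °C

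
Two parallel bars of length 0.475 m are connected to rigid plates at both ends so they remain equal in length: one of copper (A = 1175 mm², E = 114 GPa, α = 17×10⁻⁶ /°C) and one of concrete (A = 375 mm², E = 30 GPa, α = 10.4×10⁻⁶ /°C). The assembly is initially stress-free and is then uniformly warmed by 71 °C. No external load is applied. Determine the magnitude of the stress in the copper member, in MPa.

The copper has the larger α, so on heating it would change length more than the concrete if both were free. The rigid plates force a common final length, so the copper is put into compression and the concrete into tension, with equal and opposite forces P (no external load).
Compatibility of the two members (thermal + elastic change equal): (α₁ − α₂)ΔT = P·[1/(A₁E₁) + 1/(A₂E₂)].
|α₁ − α₂|·ΔT = 6.6×10⁻⁶ × 71 = 0.0004686.
1/(A₁E₁) + 1/(A₂E₂) = 1/(1175×114×10³) + 1/(375×30×10³) = 9.635×10⁻⁸ N⁻¹.
P = 0.0004686 / 9.635×10⁻⁸ = 4863 N = 4.863 kN.
σ_{copper} = P/A₁ = 4863/1175 = 4.139 MPa, compressive.

σ ≈ 4.14 MPa (compressive)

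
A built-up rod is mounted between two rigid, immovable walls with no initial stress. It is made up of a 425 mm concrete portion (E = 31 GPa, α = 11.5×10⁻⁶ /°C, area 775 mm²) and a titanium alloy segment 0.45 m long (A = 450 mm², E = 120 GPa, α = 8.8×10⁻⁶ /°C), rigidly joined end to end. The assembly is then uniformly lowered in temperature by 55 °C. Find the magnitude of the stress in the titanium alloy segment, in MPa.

Free thermal contraction of the whole bar: Σ αᵢΔT Lᵢ = 11.5×10⁻⁶×55×425 + 8.8×10⁻⁶×55×450 = 0.4866 mm.
The rigid supports impose zero overall length change; the single axial force P common to all segments must satisfy P Σ Lᵢ/(AᵢEᵢ) = δ_free.
The series flexibility is Σ Lᵢ/(AᵢEᵢ) = 425/(775×31×10³) + 450/(450×120×10³) = 2.602×10⁻⁵ mm/N.
P = 0.4866 / 2.602×10⁻⁵ = 18700 N = 18.7 kN, tensile.
σ_{titanium alloy} = P / A = 18700 / 450 = 41.55 MPa.

σ ≈ 41.6 MPa (tensile)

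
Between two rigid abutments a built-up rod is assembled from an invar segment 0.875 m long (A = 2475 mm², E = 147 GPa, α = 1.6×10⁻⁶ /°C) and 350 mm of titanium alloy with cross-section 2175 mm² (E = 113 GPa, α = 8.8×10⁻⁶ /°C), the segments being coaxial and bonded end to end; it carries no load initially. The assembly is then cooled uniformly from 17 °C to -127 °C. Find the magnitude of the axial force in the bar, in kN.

Free thermal contraction of the whole bar: Σ αᵢΔT Lᵢ = 1.6×10⁻⁶×144×875 + 8.8×10⁻⁶×144×350 = 0.6451 mm.
The rigid supports impose zero overall length change; the single axial force P common to all segments must satisfy P Σ Lᵢ/(AᵢEᵢ) = δ_free.
Σ Lᵢ/(AᵢEᵢ) = 875/(2475×147×10³) + 350/(2175×113×10³) = 3.829×10⁻⁶ mm/N.
So P = 0.6451 / 3.829×10⁻⁶ = 168.5 kN, tensile.

P ≈ 168 kN (tensile)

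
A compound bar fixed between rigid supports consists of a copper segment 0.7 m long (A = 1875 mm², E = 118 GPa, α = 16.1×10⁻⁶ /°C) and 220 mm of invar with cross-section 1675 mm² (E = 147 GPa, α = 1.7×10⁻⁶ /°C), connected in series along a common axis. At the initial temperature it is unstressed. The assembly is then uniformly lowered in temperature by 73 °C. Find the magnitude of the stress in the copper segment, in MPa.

σ ≈ 112 MPa (tensile)

With the walls removed the bar would change length by δ_free = Σ αᵢΔT Lᵢ = 16.1×10⁻⁶×73×700 + 1.7×10⁻⁶×73×220 = 0.85 mm.
The rigid supports impose zero overall length change; the single axial force P common to all segments must satisfy P Σ Lᵢ/(AᵢEᵢ) = δ_free.
Σ Lᵢ/(AᵢEᵢ) = 700/(1875×118×10³) + 220/(1675×147×10³) = 4.057×10⁻⁶ mm/N.
Hence P = δ_free / Σ(L/AE) = 0.85/4.057×10⁻⁶ = 209.5 kN (tensile).
σ_{copper} = P / A = 209500 / 1875 = 111.7 MPa.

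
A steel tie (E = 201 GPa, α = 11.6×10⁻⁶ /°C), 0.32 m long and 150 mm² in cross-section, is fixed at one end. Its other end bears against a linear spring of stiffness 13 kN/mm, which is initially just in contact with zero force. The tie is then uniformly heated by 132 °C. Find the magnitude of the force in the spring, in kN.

Free thermal expansion: δ_free = αΔT L = 11.6×10⁻⁶ × 132 × 320 = 0.49 mm.
With a force P in the spring, the elastic change of the tie is PL/(AE) and that of the spring is P/k; compatibility requires their sum to equal δ_free.
P [ L/(AE) + 1/k ] = δ_free → P [ 320/(150×201×10³) + 1/(13×10³) ] = 0.49.
P = 0.49 / 8.754×10⁻⁵ = 5597 N.

P ≈ 5.6 kN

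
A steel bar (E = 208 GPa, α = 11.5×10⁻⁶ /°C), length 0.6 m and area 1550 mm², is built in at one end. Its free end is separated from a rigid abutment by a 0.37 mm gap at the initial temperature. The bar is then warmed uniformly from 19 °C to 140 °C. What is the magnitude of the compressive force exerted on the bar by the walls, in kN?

P ≈ 250 kN

Free thermal elongation = αΔT L = 11.5×10⁻⁶ × 121 × 600 = 0.8349 mm.
After closing the 0.37 mm clearance, 0.8349 − 0.37 = 0.4649 mm of expansion remains to be suppressed by the wall.
So σ = E(δ_free − g)/L = 208×10³ × 0.4649/600 = 161.2 MPa.
Force on the wall = σA = 161.2 × 1550 mm² = 249.8 kN.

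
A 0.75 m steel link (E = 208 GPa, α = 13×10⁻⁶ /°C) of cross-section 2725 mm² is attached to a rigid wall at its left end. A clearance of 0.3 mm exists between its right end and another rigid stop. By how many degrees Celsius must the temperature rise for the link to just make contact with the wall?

The gap closes when αΔT L = 0.3 mm, since the link is still unstressed at that instant.
ΔT = 0.3 / (13×10⁻⁶ × 750) = 30.77 °C.

ΔT ≈ 30.8 °C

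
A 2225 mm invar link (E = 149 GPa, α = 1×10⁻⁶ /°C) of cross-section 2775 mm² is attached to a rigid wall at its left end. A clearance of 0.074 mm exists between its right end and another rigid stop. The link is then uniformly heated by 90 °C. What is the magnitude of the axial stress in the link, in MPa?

Free thermal elongation = αΔT L = 1×10⁻⁶ × 90 × 2225 = 0.2002 mm.
After closing the 0.074 mm clearance, 0.2002 − 0.074 = 0.1262 mm of expansion remains to be suppressed by the wall.
So σ = E(δ_free − g)/L = 149×10³ × 0.1262/2225 = 8.454 MPa.

σ ≈ 8.45 MPa (compressive)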